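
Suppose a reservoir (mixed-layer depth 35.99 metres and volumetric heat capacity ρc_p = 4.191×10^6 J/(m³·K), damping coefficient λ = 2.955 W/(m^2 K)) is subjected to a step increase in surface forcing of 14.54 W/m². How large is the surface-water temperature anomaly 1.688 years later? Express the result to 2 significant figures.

3.2 K

Areal heat capacity C = ρc_p × D = 4.191×10^6 × 35.99 = 1.51×10^8 J m⁻² K⁻¹.
τ = C / λ = 1.51×10^8 / 2.955 = 5.10×10^7 s.
Equilibrium anomaly ΔT_eq = F / λ = 14.54 / 2.955 = 4.92 K.
t = 1.688 years = 5.33×10^7 s, so t/τ = 1.04.
ΔT(t) = ΔT_eq (1 − e^(−t/τ)) = 4.92 × (1 − e^−1.04) = 3.19 K.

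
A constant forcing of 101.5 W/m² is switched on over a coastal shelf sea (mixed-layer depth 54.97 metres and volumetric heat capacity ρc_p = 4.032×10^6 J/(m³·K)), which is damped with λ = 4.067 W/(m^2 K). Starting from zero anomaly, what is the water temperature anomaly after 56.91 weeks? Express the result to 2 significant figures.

Areal heat capacity C = ρc_p × D = 4.032×10^6 × 54.97 = 2.22×10^8 J m⁻² K⁻¹.
τ = C / λ = 2.22×10^8 / 4.067 = 5.45×10^7 s.
Equilibrium anomaly ΔT_eq = F / λ = 101.5 / 4.067 = 25.0 K.
t = 56.91 weeks = 3.44×10^7 s, so t/τ = 0.632.
ΔT(t) = ΔT_eq (1 − e^(−t/τ)) = 25.0 × (1 − e^−0.632) = 11.7 K.

12 K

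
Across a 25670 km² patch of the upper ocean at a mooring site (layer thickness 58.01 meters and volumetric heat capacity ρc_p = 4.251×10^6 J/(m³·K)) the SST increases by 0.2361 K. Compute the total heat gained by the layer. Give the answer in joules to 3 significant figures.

Areal heat capacity C = ρc_p × D = 4.251×10^6 × 58.01 = 2.47×10^8 J/(m^2 K).
Heat per unit area: q = C ΔT = 2.47×10^8 × 0.2361 = 5.82×10^7 J/m².
Total heat: Q = q × A = 5.82×10^7 × (25670 × 10⁶ m²) = 1.49×10^18 J.

1.49×10^18 J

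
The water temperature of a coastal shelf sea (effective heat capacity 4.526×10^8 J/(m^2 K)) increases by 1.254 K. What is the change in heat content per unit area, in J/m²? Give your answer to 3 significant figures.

Areal heat capacity C = 4.526×10^8 J/(m^2 K) (given).
ΔQ = C ΔT = 4.53×10^8 × 1.254 = 5.68×10^8 J/m².

5.68×10^8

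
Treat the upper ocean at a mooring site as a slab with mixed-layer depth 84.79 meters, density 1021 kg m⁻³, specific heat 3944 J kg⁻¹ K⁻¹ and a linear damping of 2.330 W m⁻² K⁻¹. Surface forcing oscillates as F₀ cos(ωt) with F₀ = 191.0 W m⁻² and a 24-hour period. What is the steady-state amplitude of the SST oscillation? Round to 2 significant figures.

Areal heat capacity C = ρ c_p D = 1021 × 3944 × 84.79 = 3.41×10^8 J/(m^2 K).
Angular frequency ω = 2π / T = 2π / 86400 s = 7.27×10^-5 s⁻¹.
√((Cω)² + λ²) = √((24800)² + 2.330²) = 24800 W/(m²·K).
Amplitude A = F₀ / √((Cω)²+λ²) = 191.0 / 24800 = 0.00769 K.

0.0077 K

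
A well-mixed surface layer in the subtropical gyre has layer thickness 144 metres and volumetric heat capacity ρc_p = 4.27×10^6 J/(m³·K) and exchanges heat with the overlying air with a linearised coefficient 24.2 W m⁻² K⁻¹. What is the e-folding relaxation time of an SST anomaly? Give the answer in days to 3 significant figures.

294 days

Areal heat capacity C = ρc_p × D = 4.27×10^6 × 144 = 6.15×10^8 J/(m²·K).
Relaxation time τ = C / λ = 6.15×10^8 / 24.2 = 2.54×10^7 s.
In days: 2.54×10^7 s / (86400 s/day) = 294 days.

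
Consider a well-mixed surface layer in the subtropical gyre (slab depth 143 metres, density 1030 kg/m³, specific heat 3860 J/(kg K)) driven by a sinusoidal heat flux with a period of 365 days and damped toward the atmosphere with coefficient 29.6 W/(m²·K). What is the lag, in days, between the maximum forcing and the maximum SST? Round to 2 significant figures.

Areal heat capacity C = ρ c_p D = 1030 × 3860 × 143 = 5.69×10^8 J m⁻² K⁻¹.
ω = 2π / 3.15×10^7 s = 1.99×10^-7 s⁻¹.
Phase lag φ = arctan(Cω/λ) = arctan(113/29.6) = 1.32 rad.
Time lag = φ / ω = 1.32 / 1.99×10^-7 = 6.60×10^6 s = 76.4 days.

76 days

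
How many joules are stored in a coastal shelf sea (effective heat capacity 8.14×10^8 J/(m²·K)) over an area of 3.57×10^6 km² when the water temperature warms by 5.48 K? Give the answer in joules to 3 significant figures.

Areal heat capacity C = 8.14×10^8 J/(m²·K) (given).
Heat per unit area: q = C ΔT = 8.14×10^8 × 5.48 = 4.46×10^9 J/m².
Total heat: Q = q × A = 4.46×10^9 × (3.57×10^6 × 10⁶ m²) = 1.59×10^22 J.

1.59×10^22 J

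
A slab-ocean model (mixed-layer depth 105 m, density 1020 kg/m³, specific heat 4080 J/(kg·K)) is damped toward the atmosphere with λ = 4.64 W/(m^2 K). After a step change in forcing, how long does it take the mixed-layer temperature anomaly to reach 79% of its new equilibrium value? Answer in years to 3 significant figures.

Areal heat capacity C = ρ c_p D = 1020 × 4080 × 105 = 4.37×10^8 J/(m²·K).
τ = C / λ = 4.37×10^8 / 4.64 = 9.42×10^7 s.
Fraction reached: 1 − e^(−t/τ) = 0.79 ⇒ t = −τ ln(1 − 0.79) = τ × 1.56.
t = 1.47×10^8 s = 4.66 years.

4.66 years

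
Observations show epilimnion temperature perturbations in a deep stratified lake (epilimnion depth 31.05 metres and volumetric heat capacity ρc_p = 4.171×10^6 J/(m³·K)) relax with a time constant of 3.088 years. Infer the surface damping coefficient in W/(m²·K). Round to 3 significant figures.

Areal heat capacity C = ρc_p × D = 4.171×10^6 × 31.05 = 1.30×10^8 J/(m^2 K).
τ = 3.088 years = 9.74×10^7 s.
λ = C / τ = 1.30×10^8 / 9.74×10^7 = 1.33 W/(m²·K).

1.33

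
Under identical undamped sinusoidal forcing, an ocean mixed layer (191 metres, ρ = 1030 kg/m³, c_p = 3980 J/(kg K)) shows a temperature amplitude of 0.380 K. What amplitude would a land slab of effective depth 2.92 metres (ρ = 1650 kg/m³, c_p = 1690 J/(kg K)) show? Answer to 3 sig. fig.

36.5 K

C_ocean = 7.83×10^8 J/(m²·K); C_land = 8.14×10^6 J/(m²·K).
A ∝ 1/C ⇒ A_land = A_ocean × C_ocean/C_land = 0.380 × 96.2 = 36.5 K.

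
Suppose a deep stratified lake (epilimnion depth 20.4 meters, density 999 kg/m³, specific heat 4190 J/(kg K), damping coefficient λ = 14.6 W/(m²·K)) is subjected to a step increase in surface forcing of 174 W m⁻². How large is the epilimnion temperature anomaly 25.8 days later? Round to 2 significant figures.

Areal heat capacity C = ρ c_p D = 999 × 4190 × 20.4 = 8.54×10^7 J/(m^2 K).
τ = C / λ = 8.54×10^7 / 14.6 = 5.85×10^6 s.
Equilibrium anomaly ΔT_eq = F / λ = 174 / 14.6 = 11.9 K.
t = 25.8 days = 2.23×10^6 s, so t/τ = 0.381.
ΔT(t) = ΔT_eq (1 − e^(−t/τ)) = 11.9 × (1 − e^−0.381) = 3.78 K.

3.8 K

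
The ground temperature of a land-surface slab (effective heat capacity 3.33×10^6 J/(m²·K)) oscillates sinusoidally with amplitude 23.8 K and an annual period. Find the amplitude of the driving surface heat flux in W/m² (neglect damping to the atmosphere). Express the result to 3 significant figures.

Areal heat capacity C = 3.33×10^6 J/(m²·K) (given).
ω = 2π / 3.15×10^7 s = 1.99×10^-7 s⁻¹.
Cω = 3.33×10^6 × 1.99×10^-7 = 0.663 W/(m²·K).
F₀ = A × Cω = 23.8 × 0.663 = 15.8 W/m².

15.8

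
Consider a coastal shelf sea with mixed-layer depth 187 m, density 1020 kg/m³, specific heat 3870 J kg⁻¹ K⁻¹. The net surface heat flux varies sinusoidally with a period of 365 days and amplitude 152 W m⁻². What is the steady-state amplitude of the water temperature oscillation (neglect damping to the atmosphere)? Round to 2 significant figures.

1.0 K

Areal heat capacity C = ρ c_p D = 1020 × 3870 × 187 = 7.38×10^8 J m⁻² K⁻¹.
Angular frequency ω = 2π / T = 2π / 3.15×10^7 s = 1.99×10^-7 s⁻¹.
Cω = 7.38×10^8 × 1.99×10^-7 = 147 W/(m²·K).
Amplitude A = F₀ / (Cω) = 152 / 147 = 1.03 K.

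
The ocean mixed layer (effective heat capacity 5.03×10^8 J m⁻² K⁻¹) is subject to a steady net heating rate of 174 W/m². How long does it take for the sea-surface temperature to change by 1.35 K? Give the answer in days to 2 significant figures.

45 days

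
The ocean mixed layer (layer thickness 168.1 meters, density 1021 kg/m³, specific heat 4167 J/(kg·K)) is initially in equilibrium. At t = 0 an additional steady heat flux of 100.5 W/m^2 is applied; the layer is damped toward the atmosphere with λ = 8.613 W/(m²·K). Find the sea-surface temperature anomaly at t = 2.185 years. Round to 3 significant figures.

6.58 K

Areal heat capacity C = ρ c_p D = 1021 × 4167 × 168.1 = 7.15×10^8 J m⁻² K⁻¹.
τ = C / λ = 7.15×10^8 / 8.613 = 8.30×10^7 s.
Equilibrium anomaly ΔT_eq = F / λ = 100.5 / 8.613 = 11.7 K.
t = 2.185 years = 6.90×10^7 s, so t/τ = 0.830.
ΔT(t) = ΔT_eq (1 − e^(−t/τ)) = 11.7 × (1 − e^−0.830) = 6.58 K.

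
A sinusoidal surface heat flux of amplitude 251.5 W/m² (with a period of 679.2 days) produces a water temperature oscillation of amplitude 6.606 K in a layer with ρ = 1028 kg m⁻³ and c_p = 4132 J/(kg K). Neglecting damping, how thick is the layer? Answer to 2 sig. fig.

84 m

ω = 2π / 5.87×10^7 s = 1.07×10^-7 s⁻¹.
Required C = F₀ / (A ω) = 251.5 / (6.606 × 1.07×10^-7) = 3.56×10^8 J/(m²·K).
D = C / (ρ c_p) = 3.56×10^8 / (1028 × 4132) = 83.7 m.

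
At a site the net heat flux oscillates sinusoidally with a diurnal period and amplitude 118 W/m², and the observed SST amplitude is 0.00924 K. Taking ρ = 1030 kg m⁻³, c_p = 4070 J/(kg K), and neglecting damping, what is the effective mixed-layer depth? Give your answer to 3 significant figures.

ω = 2π / 86400 s = 7.27×10^-5 s⁻¹.
Required C = F₀ / (A ω) = 118 / (0.00924 × 7.27×10^-5) = 1.76×10^8 J/(m²·K).
D = C / (ρ c_p) = 1.76×10^8 / (1030 × 4070) = 41.9 m.

41.9 m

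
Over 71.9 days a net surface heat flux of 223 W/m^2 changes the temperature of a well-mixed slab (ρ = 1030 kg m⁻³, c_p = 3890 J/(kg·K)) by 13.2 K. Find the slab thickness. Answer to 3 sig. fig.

26.2 m

Heat input Q = F Δt = 223 × 6.21×10^6 s = 1.39×10^9 J/m².
Required areal heat capacity C = Q / ΔT = 1.05×10^8 J/(m²·K).
Depth D = C / (ρ c_p) = 1.05×10^8 / (1030 × 3890) = 26.2 m.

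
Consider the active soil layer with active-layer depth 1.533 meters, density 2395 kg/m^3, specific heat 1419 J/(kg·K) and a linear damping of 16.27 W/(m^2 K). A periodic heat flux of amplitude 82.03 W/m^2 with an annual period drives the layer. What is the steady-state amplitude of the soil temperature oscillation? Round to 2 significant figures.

Areal heat capacity C = ρ c_p D = 2395 × 1419 × 1.533 = 5.21×10^6 J/(m^2 K).
Angular frequency ω = 2π / T = 2π / 3.15×10^7 s = 1.99×10^-7 s⁻¹.
√((Cω)² + λ²) = √((1.04)² + 16.27²) = 16.3 W/(m²·K).
Amplitude A = F₀ / √((Cω)²+λ²) = 82.03 / 16.3 = 5.03 K.

5.0 K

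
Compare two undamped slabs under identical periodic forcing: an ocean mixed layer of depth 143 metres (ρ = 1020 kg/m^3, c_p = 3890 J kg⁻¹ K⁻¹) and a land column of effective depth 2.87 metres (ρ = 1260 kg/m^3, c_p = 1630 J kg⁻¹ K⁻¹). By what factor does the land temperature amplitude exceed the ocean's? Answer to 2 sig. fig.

96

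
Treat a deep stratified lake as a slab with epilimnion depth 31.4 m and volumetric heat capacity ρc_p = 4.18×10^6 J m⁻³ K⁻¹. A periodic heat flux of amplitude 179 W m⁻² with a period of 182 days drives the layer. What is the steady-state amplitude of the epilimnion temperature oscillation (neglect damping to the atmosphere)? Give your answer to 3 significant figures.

Areal heat capacity C = ρc_p × D = 4.18×10^6 × 31.4 = 1.31×10^8 J/(m²·K).
Angular frequency ω = 2π / T = 2π / 1.57×10^7 s = 4.00×10^-7 s⁻¹.
Cω = 1.31×10^8 × 4.00×10^-7 = 52.4 W/(m²·K).
Amplitude A = F₀ / (Cω) = 179 / 52.4 = 3.41 K.

3.41 K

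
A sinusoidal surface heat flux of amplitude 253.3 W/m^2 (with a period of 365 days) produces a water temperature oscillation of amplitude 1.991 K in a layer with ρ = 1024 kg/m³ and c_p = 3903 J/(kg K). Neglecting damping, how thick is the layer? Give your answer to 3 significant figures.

ω = 2π / 3.15×10^7 s = 1.99×10^-7 s⁻¹.
Required C = F₀ / (A ω) = 253.3 / (1.991 × 1.99×10^-7) = 6.39×10^8 J/(m²·K).
D = C / (ρ c_p) = 6.39×10^8 / (1024 × 3903) = 160 m.

160 m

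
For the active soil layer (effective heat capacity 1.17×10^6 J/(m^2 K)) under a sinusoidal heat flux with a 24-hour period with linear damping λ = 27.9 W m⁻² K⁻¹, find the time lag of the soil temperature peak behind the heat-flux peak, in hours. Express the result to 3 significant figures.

4.79 hours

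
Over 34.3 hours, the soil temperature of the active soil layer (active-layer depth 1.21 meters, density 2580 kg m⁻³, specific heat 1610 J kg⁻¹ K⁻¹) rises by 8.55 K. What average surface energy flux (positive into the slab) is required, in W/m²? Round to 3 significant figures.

348

Areal heat capacity C = ρ c_p D = 2580 × 1610 × 1.21 = 5.03×10^6 J/(m²·K).
Required heat per unit area: Q = C ΔT = 5.03×10^6 × 8.55 = 4.30×10^7 J/m².
Flux F = Q / Δt = 4.30×10^7 / 1.23×10^5 s = 348 W/m².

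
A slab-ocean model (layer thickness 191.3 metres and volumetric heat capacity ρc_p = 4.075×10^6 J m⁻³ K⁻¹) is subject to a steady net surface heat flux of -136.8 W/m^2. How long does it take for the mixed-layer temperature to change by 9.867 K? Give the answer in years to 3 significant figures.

Areal heat capacity C = ρc_p × D = 4.075×10^6 × 191.3 = 7.80×10^8 J/(m²·K).
Time required: Δt = C ΔT / F = 7.80×10^8 × -9.867 / -136.8 = 5.62×10^7 s.
In years: 5.62×10^7 s / (3.156×10^7 s/year) = 1.78 years.

1.78 years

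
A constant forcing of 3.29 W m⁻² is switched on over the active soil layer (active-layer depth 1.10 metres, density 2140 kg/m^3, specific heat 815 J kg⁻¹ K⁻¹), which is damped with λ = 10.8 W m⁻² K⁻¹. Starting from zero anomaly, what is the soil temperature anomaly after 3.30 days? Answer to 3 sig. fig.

0.243 K

Areal heat capacity C = ρ c_p D = 2140 × 815 × 1.10 = 1.92×10^6 J/(m²·K).
τ = C / λ = 1.92×10^6 / 10.8 = 1.78×10^5 s.
Equilibrium anomaly ΔT_eq = F / λ = 3.29 / 10.8 = 0.305 K.
t = 3.30 days = 2.85×10^5 s, so t/τ = 1.61.
ΔT(t) = ΔT_eq (1 − e^(−t/τ)) = 0.305 × (1 − e^−1.61) = 0.243 K.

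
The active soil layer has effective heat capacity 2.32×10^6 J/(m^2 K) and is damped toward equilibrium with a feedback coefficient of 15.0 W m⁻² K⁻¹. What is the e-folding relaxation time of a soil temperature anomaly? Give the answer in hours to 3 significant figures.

43.0 hours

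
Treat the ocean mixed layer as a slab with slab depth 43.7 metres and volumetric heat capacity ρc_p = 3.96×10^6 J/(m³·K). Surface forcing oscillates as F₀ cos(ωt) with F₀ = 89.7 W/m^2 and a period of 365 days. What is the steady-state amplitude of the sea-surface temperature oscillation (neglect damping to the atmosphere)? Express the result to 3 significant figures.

Areal heat capacity C = ρc_p × D = 3.96×10^6 × 43.7 = 1.73×10^8 J m⁻² K⁻¹.
Angular frequency ω = 2π / T = 2π / 3.15×10^7 s = 1.99×10^-7 s⁻¹.
Cω = 1.73×10^8 × 1.99×10^-7 = 34.5 W/(m²·K).
Amplitude A = F₀ / (Cω) = 89.7 / 34.5 = 2.60 K.

2.60 K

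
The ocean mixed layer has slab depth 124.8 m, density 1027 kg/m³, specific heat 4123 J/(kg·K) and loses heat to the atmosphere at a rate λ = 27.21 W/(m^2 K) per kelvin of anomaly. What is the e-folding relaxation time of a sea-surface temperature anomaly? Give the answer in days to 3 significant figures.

Areal heat capacity C = ρ c_p D = 1027 × 4123 × 124.8 = 5.28×10^8 J m⁻² K⁻¹.
Relaxation time τ = C / λ = 5.28×10^8 / 27.21 = 1.94×10^7 s.
In days: 1.94×10^7 s / (86400 s/day) = 225 days.

225 days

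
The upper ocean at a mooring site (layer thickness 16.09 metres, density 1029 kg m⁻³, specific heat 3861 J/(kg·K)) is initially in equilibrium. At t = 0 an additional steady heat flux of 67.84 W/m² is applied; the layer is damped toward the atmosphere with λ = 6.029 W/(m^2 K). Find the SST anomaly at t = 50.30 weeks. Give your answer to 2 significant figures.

11 K

Areal heat capacity C = ρ c_p D = 1029 × 3861 × 16.09 = 6.39×10^7 J m⁻² K⁻¹.
τ = C / λ = 6.39×10^7 / 6.029 = 1.06×10^7 s.
Equilibrium anomaly ΔT_eq = F / λ = 67.84 / 6.029 = 11.3 K.
t = 50.30 weeks = 3.04×10^7 s, so t/τ = 2.87.
ΔT(t) = ΔT_eq (1 − e^(−t/τ)) = 11.3 × (1 − e^−2.87) = 10.6 K.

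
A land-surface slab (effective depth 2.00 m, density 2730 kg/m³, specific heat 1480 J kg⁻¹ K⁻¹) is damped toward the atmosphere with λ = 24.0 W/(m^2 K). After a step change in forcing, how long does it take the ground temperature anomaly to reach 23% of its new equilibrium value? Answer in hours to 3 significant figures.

Areal heat capacity C = ρ c_p D = 2730 × 1480 × 2.00 = 8.08×10^6 J m⁻² K⁻¹.
τ = C / λ = 8.08×10^6 / 24.0 = 3.37×10^5 s.
Fraction reached: 1 − e^(−t/τ) = 0.23 ⇒ t = −τ ln(1 − 0.23) = τ × 0.261.
t = 88000 s = 24.4 hours.

24.4 hours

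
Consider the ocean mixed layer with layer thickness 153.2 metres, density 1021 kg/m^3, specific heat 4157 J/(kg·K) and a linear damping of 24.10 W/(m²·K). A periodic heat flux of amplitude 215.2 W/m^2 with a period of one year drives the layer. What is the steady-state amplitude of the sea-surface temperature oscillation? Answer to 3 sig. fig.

1.63 K

Areal heat capacity C = ρ c_p D = 1021 × 4157 × 153.2 = 6.50×10^8 J/(m²·K).
Angular frequency ω = 2π / T = 2π / 3.15×10^7 s = 1.99×10^-7 s⁻¹.
√((Cω)² + λ²) = √((130)² + 24.10²) = 132 W/(m²·K).
Amplitude A = F₀ / √((Cω)²+λ²) = 215.2 / 132 = 1.63 K.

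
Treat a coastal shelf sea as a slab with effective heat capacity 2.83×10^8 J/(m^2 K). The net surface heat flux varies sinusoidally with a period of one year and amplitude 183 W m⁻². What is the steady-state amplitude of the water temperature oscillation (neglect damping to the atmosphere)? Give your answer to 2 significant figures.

3.2 K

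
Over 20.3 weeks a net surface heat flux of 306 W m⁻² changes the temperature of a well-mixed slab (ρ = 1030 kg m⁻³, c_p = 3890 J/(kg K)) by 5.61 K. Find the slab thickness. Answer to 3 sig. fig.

167 m

Heat input Q = F Δt = 306 × 1.23×10^7 s = 3.76×10^9 J/m².
Required areal heat capacity C = Q / ΔT = 6.70×10^8 J/(m²·K).
Depth D = C / (ρ c_p) = 6.70×10^8 / (1030 × 3890) = 167 m.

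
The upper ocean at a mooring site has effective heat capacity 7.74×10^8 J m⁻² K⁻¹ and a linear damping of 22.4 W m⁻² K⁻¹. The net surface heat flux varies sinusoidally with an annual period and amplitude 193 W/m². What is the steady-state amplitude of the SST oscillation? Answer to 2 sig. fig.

1.2 K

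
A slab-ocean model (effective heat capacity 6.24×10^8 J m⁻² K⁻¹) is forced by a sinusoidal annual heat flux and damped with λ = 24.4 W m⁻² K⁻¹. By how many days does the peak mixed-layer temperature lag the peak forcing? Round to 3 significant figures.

Areal heat capacity C = 6.24×10^8 J m⁻² K⁻¹ (given).
ω = 2π / 3.15×10^7 s = 1.99×10^-7 s⁻¹.
Phase lag φ = arctan(Cω/λ) = arctan(124/24.4) = 1.38 rad.
Time lag = φ / ω = 1.38 / 1.99×10^-7 = 6.91×10^6 s = 80.0 days.

80.0 days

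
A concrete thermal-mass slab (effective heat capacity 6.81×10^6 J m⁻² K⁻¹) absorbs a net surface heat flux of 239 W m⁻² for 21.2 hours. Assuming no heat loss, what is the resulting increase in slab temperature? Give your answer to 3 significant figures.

Areal heat capacity C = 6.81×10^6 J m⁻² K⁻¹ (given).
Net heat input Q = F Δt = 239 × (21.2 hours × 3600 s/hour) = 1.82×10^7 J/m².
ΔT = Q / C = 1.82×10^7 / 6.81×10^6 = 2.68 K.

2.68 K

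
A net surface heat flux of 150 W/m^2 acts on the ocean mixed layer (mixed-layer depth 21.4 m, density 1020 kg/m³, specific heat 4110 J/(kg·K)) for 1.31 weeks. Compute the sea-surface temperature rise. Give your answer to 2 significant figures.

1.3 K

Areal heat capacity C = ρ c_p D = 1020 × 4110 × 21.4 = 8.97×10^7 J/(m²·K).
Net heat input Q = F Δt = 150 × (1.31 weeks × 6.048×10^5 s/week) = 1.19×10^8 J/m².
ΔT = Q / C = 1.19×10^8 / 8.97×10^7 = 1.32 K.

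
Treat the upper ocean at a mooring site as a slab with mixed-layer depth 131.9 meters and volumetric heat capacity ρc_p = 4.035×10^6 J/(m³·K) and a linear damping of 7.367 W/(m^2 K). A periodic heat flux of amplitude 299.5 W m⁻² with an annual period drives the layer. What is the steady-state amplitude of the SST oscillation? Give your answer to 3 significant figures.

2.82 K

Areal heat capacity C = ρc_p × D = 4.035×10^6 × 131.9 = 5.32×10^8 J/(m^2 K).
Angular frequency ω = 2π / T = 2π / 3.15×10^7 s = 1.99×10^-7 s⁻¹.
√((Cω)² + λ²) = √((106)² + 7.367²) = 106 W/(m²·K).
Amplitude A = F₀ / √((Cω)²+λ²) = 299.5 / 106 = 2.82 K.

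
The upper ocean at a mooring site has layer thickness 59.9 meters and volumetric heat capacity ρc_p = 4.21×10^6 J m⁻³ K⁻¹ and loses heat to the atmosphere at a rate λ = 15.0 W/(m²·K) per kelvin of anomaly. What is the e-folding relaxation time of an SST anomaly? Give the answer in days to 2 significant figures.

Areal heat capacity C = ρc_p × D = 4.21×10^6 × 59.9 = 2.52×10^8 J/(m^2 K).
Relaxation time τ = C / λ = 2.52×10^8 / 15.0 = 1.68×10^7 s.
In days: 1.68×10^7 s / (86400 s/day) = 195 days.

190 days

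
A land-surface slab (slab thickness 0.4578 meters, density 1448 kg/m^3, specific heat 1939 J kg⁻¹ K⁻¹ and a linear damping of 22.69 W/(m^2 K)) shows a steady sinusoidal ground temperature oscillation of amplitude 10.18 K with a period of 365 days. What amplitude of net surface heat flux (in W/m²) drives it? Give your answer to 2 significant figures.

230

Areal heat capacity C = ρ c_p D = 1448 × 1939 × 0.4578 = 1.29×10^6 J/(m^2 K).
ω = 2π / 3.15×10^7 s = 1.99×10^-7 s⁻¹.
√((Cω)² + λ²) = √((0.256)² + 22.69²) = 22.7 W/(m²·K).
F₀ = A × √((Cω)²+λ²) = 10.18 × 22.7 = 231 W/m².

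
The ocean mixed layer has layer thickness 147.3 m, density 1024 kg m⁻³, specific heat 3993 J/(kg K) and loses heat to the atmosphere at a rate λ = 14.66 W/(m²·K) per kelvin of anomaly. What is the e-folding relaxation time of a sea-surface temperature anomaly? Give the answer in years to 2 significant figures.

1.3 years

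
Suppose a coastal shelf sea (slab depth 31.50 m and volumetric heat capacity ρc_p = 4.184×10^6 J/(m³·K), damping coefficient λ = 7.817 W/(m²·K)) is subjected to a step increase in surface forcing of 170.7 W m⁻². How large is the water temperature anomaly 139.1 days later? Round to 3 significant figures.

11.1 K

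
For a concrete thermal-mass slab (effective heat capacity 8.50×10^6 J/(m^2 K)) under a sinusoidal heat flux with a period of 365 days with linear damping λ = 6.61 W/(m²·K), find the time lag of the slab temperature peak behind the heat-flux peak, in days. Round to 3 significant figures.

Areal heat capacity C = 8.50×10^6 J/(m^2 K) (given).
ω = 2π / 3.15×10^7 s = 1.99×10^-7 s⁻¹.
Phase lag φ = arctan(Cω/λ) = arctan(1.69/6.61) = 0.251 rad.
Time lag = φ / ω = 0.251 / 1.99×10^-7 = 1.26×10^6 s = 14.6 days.

14.6 days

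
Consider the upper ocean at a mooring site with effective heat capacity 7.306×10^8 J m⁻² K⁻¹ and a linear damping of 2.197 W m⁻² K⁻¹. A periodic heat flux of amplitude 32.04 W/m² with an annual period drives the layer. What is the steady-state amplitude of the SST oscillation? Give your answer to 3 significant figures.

Areal heat capacity C = 7.306×10^8 J m⁻² K⁻¹ (given).
Angular frequency ω = 2π / T = 2π / 3.15×10^7 s = 1.99×10^-7 s⁻¹.
√((Cω)² + λ²) = √((146)² + 2.197²) = 146 W/(m²·K).
Amplitude A = F₀ / √((Cω)²+λ²) = 32.04 / 146 = 0.220 K.

0.220 K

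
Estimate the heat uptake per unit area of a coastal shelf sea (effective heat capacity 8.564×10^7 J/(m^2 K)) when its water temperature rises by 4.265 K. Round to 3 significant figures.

Areal heat capacity C = 8.564×10^7 J/(m^2 K) (given).
ΔQ = C ΔT = 8.56×10^7 × 4.265 = 3.65×10^8 J/m².

3.65×10^8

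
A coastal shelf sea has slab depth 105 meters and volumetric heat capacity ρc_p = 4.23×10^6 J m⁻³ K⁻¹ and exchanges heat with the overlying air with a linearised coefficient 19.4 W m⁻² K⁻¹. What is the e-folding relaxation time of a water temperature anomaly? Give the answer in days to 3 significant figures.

265 days

Areal heat capacity C = ρc_p × D = 4.23×10^6 × 105 = 4.44×10^8 J m⁻² K⁻¹.
Relaxation time τ = C / λ = 4.44×10^8 / 19.4 = 2.29×10^7 s.
In days: 2.29×10^7 s / (86400 s/day) = 265 days.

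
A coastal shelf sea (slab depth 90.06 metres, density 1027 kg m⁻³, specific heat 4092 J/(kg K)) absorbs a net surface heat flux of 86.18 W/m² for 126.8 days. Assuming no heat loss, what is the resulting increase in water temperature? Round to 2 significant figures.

Areal heat capacity C = ρ c_p D = 1027 × 4092 × 90.06 = 3.78×10^8 J m⁻² K⁻¹.
Net heat input Q = F Δt = 86.18 × (126.8 days × 86400 s/day) = 9.44×10^8 J/m².
ΔT = Q / C = 9.44×10^8 / 3.78×10^8 = 2.49 K.

2.5 K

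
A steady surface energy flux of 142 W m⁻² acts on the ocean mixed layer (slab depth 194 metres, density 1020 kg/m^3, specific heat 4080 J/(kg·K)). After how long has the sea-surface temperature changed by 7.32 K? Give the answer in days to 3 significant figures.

Areal heat capacity C = ρ c_p D = 1020 × 4080 × 194 = 8.07×10^8 J m⁻² K⁻¹.
Time required: Δt = C ΔT / F = 8.07×10^8 × 7.32 / 142 = 4.16×10^7 s.
In days: 4.16×10^7 s / (86400 s/day) = 482 days.

482 days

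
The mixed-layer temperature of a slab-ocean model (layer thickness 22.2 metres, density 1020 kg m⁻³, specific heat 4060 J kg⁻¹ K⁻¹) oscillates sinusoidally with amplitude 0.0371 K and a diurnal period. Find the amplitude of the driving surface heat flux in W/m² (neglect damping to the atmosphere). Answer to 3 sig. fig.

248

Areal heat capacity C = ρ c_p D = 1020 × 4060 × 22.2 = 9.19×10^7 J/(m^2 K).
ω = 2π / 86400 s = 7.27×10^-5 s⁻¹.
Cω = 9.19×10^7 × 7.27×10^-5 = 6690 W/(m²·K).
F₀ = A × Cω = 0.0371 × 6690 = 248 W/m².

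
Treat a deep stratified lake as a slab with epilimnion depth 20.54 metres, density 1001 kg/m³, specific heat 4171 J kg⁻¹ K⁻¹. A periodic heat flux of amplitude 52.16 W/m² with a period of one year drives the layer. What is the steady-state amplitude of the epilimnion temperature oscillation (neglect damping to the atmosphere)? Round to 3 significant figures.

3.05 K

Areal heat capacity C = ρ c_p D = 1001 × 4171 × 20.54 = 8.58×10^7 J m⁻² K⁻¹.
Angular frequency ω = 2π / T = 2π / 3.15×10^7 s = 1.99×10^-7 s⁻¹.
Cω = 8.58×10^7 × 1.99×10^-7 = 17.1 W/(m²·K).
Amplitude A = F₀ / (Cω) = 52.16 / 17.1 = 3.05 K.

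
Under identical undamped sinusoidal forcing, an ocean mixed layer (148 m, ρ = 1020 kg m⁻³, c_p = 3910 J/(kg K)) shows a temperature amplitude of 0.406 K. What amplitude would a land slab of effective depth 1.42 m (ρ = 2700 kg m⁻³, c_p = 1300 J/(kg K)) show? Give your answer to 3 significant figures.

48.1 K

C_ocean = 5.90×10^8 J/(m²·K); C_land = 4.98×10^6 J/(m²·K).
A ∝ 1/C ⇒ A_land = A_ocean × C_ocean/C_land = 0.406 × 118 = 48.1 K.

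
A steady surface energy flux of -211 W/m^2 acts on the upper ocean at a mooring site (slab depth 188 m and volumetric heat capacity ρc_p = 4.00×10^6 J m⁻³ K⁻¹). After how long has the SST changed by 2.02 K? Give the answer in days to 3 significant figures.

Areal heat capacity C = ρc_p × D = 4.00×10^6 × 188 = 7.52×10^8 J/(m^2 K).
Time required: Δt = C ΔT / F = 7.52×10^8 × -2.02 / -211 = 7.20×10^6 s.
In days: 7.20×10^6 s / (86400 s/day) = 83.3 days.

83.3 days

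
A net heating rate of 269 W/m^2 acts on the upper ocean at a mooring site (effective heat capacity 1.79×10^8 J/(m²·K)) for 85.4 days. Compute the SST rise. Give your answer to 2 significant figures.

Areal heat capacity C = 1.79×10^8 J/(m²·K) (given).
Net heat input Q = F Δt = 269 × (85.4 days × 86400 s/day) = 1.98×10^9 J/m².
ΔT = Q / C = 1.98×10^9 / 1.79×10^8 = 11.1 K.

11 K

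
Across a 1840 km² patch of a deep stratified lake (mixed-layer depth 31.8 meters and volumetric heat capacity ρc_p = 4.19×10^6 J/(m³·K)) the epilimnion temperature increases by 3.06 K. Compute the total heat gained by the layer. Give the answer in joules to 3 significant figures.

7.50×10^17 J

Areal heat capacity C = ρc_p × D = 4.19×10^6 × 31.8 = 1.33×10^8 J m⁻² K⁻¹.
Heat per unit area: q = C ΔT = 1.33×10^8 × 3.06 = 4.08×10^8 J/m².
Total heat: Q = q × A = 4.08×10^8 × (1840 × 10⁶ m²) = 7.50×10^17 J.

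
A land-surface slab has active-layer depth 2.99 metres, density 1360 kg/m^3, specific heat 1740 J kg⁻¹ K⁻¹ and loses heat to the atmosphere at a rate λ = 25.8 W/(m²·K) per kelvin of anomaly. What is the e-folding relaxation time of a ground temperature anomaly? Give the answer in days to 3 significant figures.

Areal heat capacity C = ρ c_p D = 1360 × 1740 × 2.99 = 7.08×10^6 J/(m^2 K).
Relaxation time τ = C / λ = 7.08×10^6 / 25.8 = 2.74×10^5 s.
In days: 2.74×10^5 s / (86400 s/day) = 3.17 days.

3.17 days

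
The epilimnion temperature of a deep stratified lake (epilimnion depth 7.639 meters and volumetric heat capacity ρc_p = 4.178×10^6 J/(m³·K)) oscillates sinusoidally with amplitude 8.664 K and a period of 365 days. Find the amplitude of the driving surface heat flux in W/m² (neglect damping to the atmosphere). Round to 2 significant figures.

Areal heat capacity C = ρc_p × D = 4.178×10^6 × 7.639 = 3.19×10^7 J m⁻² K⁻¹.
ω = 2π / 3.15×10^7 s = 1.99×10^-7 s⁻¹.
Cω = 3.19×10^7 × 1.99×10^-7 = 6.36 W/(m²·K).
F₀ = A × Cω = 8.664 × 6.36 = 55.1 W/m².

55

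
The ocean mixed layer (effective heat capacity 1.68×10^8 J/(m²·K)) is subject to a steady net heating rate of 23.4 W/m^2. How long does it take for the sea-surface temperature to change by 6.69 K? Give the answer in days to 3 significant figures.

556 days

Areal heat capacity C = 1.68×10^8 J/(m²·K) (given).
Time required: Δt = C ΔT / F = 1.68×10^8 × 6.69 / 23.4 = 4.80×10^7 s.
In days: 4.80×10^7 s / (86400 s/day) = 556 days.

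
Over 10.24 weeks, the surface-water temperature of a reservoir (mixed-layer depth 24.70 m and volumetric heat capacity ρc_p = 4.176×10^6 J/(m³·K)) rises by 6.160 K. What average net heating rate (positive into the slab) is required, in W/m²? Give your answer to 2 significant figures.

100

Areal heat capacity C = ρc_p × D = 4.176×10^6 × 24.70 = 1.03×10^8 J/(m²·K).
Required heat per unit area: Q = C ΔT = 1.03×10^8 × 6.160 = 6.35×10^8 J/m².
Flux F = Q / Δt = 6.35×10^8 / 6.19×10^6 s = 103 W/m².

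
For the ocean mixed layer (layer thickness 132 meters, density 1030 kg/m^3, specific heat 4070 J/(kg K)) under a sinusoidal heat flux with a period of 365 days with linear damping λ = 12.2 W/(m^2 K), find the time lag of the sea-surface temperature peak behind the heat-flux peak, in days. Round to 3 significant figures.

Areal heat capacity C = ρ c_p D = 1030 × 4070 × 132 = 5.53×10^8 J/(m²·K).
ω = 2π / 3.15×10^7 s = 1.99×10^-7 s⁻¹.
Phase lag φ = arctan(Cω/λ) = arctan(110/12.2) = 1.46 rad.
Time lag = φ / ω = 1.46 / 1.99×10^-7 = 7.33×10^6 s = 84.8 days.

84.8 days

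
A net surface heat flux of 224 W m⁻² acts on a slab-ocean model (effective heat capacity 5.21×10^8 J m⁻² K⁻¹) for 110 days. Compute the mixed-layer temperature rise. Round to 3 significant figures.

Areal heat capacity C = 5.21×10^8 J m⁻² K⁻¹ (given).
Net heat input Q = F Δt = 224 × (110 days × 86400 s/day) = 2.13×10^9 J/m².
ΔT = Q / C = 2.13×10^9 / 5.21×10^8 = 4.09 K.

4.09 K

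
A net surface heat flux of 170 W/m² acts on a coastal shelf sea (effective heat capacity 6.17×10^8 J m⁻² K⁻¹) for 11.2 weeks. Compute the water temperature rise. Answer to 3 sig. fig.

1.87 K

Areal heat capacity C = 6.17×10^8 J m⁻² K⁻¹ (given).
Net heat input Q = F Δt = 170 × (11.2 weeks × 6.048×10^5 s/week) = 1.15×10^9 J/m².
ΔT = Q / C = 1.15×10^9 / 6.17×10^8 = 1.87 K.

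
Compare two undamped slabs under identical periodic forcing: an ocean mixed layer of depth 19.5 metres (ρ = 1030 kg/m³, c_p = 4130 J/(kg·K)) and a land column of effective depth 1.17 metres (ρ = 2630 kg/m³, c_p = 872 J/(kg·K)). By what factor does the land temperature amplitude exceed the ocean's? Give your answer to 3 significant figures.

C_ocean = 1030 × 4130 × 19.5 = 8.30×10^7 J/(m²·K).
C_land = 2630 × 872 × 1.17 = 2.68×10^6 J/(m²·K).
Undamped amplitude ∝ 1/C, so A_land/A_ocean = C_ocean/C_land = 30.9.

30.9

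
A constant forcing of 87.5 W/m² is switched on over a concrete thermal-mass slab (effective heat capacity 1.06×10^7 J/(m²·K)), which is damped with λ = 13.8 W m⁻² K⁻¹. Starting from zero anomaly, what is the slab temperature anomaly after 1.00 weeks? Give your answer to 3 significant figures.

Areal heat capacity C = 1.06×10^7 J/(m²·K) (given).
τ = C / λ = 1.06×10^7 / 13.8 = 7.68×10^5 s.
Equilibrium anomaly ΔT_eq = F / λ = 87.5 / 13.8 = 6.34 K.
t = 1.00 weeks = 6.05×10^5 s, so t/τ = 0.787.
ΔT(t) = ΔT_eq (1 − e^(−t/τ)) = 6.34 × (1 − e^−0.787) = 3.46 K.

3.46 K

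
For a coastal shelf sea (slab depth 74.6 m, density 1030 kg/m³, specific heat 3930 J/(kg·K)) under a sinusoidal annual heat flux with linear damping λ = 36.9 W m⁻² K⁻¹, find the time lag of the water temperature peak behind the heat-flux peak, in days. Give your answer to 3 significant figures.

Areal heat capacity C = ρ c_p D = 1030 × 3930 × 74.6 = 3.02×10^8 J/(m^2 K).
ω = 2π / 3.15×10^7 s = 1.99×10^-7 s⁻¹.
Phase lag φ = arctan(Cω/λ) = arctan(60.2/36.9) = 1.02 rad.
Time lag = φ / ω = 1.02 / 1.99×10^-7 = 5.12×10^6 s = 59.3 days.

59.3 days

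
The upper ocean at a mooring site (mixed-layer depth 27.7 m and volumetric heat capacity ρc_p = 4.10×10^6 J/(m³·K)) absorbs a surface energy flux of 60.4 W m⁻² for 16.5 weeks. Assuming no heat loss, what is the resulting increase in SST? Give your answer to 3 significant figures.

Areal heat capacity C = ρc_p × D = 4.10×10^6 × 27.7 = 1.14×10^8 J/(m^2 K).
Net heat input Q = F Δt = 60.4 × (16.5 weeks × 6.048×10^5 s/week) = 6.03×10^8 J/m².
ΔT = Q / C = 6.03×10^8 / 1.14×10^8 = 5.31 K.

5.31 K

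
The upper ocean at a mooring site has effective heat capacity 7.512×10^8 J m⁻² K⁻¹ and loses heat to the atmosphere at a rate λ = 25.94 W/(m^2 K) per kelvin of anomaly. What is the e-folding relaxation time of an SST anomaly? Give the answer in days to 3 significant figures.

Areal heat capacity C = 7.512×10^8 J m⁻² K⁻¹ (given).
Relaxation time τ = C / λ = 7.51×10^8 / 25.94 = 2.90×10^7 s.
In days: 2.90×10^7 s / (86400 s/day) = 335 days.

335 days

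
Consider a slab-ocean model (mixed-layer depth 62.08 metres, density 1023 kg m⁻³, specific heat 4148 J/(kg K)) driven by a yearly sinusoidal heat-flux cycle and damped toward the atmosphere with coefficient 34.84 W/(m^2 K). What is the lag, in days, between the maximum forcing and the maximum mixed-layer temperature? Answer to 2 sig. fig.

57 days

Areal heat capacity C = ρ c_p D = 1023 × 4148 × 62.08 = 2.63×10^8 J/(m^2 K).
ω = 2π / 3.15×10^7 s = 1.99×10^-7 s⁻¹.
Phase lag φ = arctan(Cω/λ) = arctan(52.5/34.84) = 0.985 rad.
Time lag = φ / ω = 0.985 / 1.99×10^-7 = 4.94×10^6 s = 57.2 days.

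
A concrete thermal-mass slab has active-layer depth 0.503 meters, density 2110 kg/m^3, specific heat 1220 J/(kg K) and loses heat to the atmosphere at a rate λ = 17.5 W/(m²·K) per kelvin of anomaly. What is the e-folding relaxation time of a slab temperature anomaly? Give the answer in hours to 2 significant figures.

21 hours

Areal heat capacity C = ρ c_p D = 2110 × 1220 × 0.503 = 1.29×10^6 J/(m^2 K).
Relaxation time τ = C / λ = 1.29×10^6 / 17.5 = 74000 s.
In hours: 74000 s / (3600 s/hour) = 20.6 hours.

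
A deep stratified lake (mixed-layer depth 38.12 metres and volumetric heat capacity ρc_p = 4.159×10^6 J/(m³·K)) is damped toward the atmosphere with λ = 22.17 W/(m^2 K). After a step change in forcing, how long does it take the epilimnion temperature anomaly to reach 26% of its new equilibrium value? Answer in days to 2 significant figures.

Areal heat capacity C = ρc_p × D = 4.159×10^6 × 38.12 = 1.59×10^8 J m⁻² K⁻¹.
τ = C / λ = 1.59×10^8 / 22.17 = 7.15×10^6 s.
Fraction reached: 1 − e^(−t/τ) = 0.26 ⇒ t = −τ ln(1 − 0.26) = τ × 0.301.
t = 2.15×10^6 s = 24.9 days.

25 days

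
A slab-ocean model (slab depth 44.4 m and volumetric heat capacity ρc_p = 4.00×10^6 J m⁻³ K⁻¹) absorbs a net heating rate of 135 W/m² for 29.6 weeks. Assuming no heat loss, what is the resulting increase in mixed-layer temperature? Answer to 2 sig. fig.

14 K

Areal heat capacity C = ρc_p × D = 4.00×10^6 × 44.4 = 1.78×10^8 J/(m²·K).
Net heat input Q = F Δt = 135 × (29.6 weeks × 6.048×10^5 s/week) = 2.42×10^9 J/m².
ΔT = Q / C = 2.42×10^9 / 1.78×10^8 = 13.6 K.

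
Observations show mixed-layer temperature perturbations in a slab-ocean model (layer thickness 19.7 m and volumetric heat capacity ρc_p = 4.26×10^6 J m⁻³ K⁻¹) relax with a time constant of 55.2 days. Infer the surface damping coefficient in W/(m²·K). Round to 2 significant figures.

18

Areal heat capacity C = ρc_p × D = 4.26×10^6 × 19.7 = 8.39×10^7 J m⁻² K⁻¹.
τ = 55.2 days = 4.77×10^6 s.
λ = C / τ = 8.39×10^7 / 4.77×10^6 = 17.6 W/(m²·K).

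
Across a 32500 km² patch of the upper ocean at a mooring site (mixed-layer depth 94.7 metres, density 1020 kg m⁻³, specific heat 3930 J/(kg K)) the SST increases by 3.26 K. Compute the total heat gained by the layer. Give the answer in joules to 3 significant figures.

Areal heat capacity C = ρ c_p D = 1020 × 3930 × 94.7 = 3.80×10^8 J/(m²·K).
Heat per unit area: q = C ΔT = 3.80×10^8 × 3.26 = 1.24×10^9 J/m².
Total heat: Q = q × A = 1.24×10^9 × (32500 × 10⁶ m²) = 4.02×10^19 J.

4.02×10^19 J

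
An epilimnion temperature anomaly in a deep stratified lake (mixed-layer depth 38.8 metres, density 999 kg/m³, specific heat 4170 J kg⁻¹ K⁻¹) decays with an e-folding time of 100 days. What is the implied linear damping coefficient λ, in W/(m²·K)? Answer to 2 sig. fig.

Areal heat capacity C = ρ c_p D = 999 × 4170 × 38.8 = 1.62×10^8 J/(m²·K).
τ = 100 days = 8.64×10^6 s.
λ = C / τ = 1.62×10^8 / 8.64×10^6 = 18.7 W/(m²·K).

19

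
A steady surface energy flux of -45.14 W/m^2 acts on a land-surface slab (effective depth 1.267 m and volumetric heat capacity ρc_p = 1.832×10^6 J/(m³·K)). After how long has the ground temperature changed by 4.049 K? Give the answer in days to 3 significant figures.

Areal heat capacity C = ρc_p × D = 1.832×10^6 × 1.267 = 2.32×10^6 J/(m^2 K).
Time required: Δt = C ΔT / F = 2.32×10^6 × -4.049 / -45.14 = 2.08×10^5 s.
In days: 2.08×10^5 s / (86400 s/day) = 2.41 days.

2.41 days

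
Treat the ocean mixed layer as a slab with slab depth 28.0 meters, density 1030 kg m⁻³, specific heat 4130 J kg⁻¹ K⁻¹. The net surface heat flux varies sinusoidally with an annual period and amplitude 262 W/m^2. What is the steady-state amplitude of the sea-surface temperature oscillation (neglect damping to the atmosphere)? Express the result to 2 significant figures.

Areal heat capacity C = ρ c_p D = 1030 × 4130 × 28.0 = 1.19×10^8 J/(m^2 K).
Angular frequency ω = 2π / T = 2π / 3.15×10^7 s = 1.99×10^-7 s⁻¹.
Cω = 1.19×10^8 × 1.99×10^-7 = 23.7 W/(m²·K).
Amplitude A = F₀ / (Cω) = 262 / 23.7 = 11.0 K.

11 K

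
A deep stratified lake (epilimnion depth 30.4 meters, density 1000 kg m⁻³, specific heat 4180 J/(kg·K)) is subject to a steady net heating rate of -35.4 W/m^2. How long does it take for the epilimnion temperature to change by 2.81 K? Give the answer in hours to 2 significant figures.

Areal heat capacity C = ρ c_p D = 1000 × 4180 × 30.4 = 1.27×10^8 J m⁻² K⁻¹.
Time required: Δt = C ΔT / F = 1.27×10^8 × -2.81 / -35.4 = 1.01×10^7 s.
In hours: 1.01×10^7 s / (3600 s/hour) = 2800 hours.

2800 hours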